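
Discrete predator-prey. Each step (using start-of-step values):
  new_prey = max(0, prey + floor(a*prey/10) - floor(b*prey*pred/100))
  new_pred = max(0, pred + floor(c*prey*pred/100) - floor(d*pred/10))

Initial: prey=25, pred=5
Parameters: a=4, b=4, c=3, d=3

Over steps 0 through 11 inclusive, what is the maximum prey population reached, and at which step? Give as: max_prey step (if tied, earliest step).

Step 1: prey: 25+10-5=30; pred: 5+3-1=7
Step 2: prey: 30+12-8=34; pred: 7+6-2=11
Step 3: prey: 34+13-14=33; pred: 11+11-3=19
Step 4: prey: 33+13-25=21; pred: 19+18-5=32
Step 5: prey: 21+8-26=3; pred: 32+20-9=43
Step 6: prey: 3+1-5=0; pred: 43+3-12=34
Step 7: prey: 0+0-0=0; pred: 34+0-10=24
Step 8: prey: 0+0-0=0; pred: 24+0-7=17
Step 9: prey: 0+0-0=0; pred: 17+0-5=12
Step 10: prey: 0+0-0=0; pred: 12+0-3=9
Step 11: prey: 0+0-0=0; pred: 9+0-2=7
Max prey = 34 at step 2

Answer: 34 2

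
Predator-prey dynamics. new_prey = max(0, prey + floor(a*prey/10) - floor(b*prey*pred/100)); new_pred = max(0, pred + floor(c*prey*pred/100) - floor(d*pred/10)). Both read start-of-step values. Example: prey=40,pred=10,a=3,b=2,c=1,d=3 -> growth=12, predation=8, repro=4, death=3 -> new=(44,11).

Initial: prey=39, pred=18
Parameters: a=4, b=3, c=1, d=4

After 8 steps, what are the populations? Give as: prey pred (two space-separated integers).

Step 1: prey: 39+15-21=33; pred: 18+7-7=18
Step 2: prey: 33+13-17=29; pred: 18+5-7=16
Step 3: prey: 29+11-13=27; pred: 16+4-6=14
Step 4: prey: 27+10-11=26; pred: 14+3-5=12
Step 5: prey: 26+10-9=27; pred: 12+3-4=11
Step 6: prey: 27+10-8=29; pred: 11+2-4=9
Step 7: prey: 29+11-7=33; pred: 9+2-3=8
Step 8: prey: 33+13-7=39; pred: 8+2-3=7

Answer: 39 7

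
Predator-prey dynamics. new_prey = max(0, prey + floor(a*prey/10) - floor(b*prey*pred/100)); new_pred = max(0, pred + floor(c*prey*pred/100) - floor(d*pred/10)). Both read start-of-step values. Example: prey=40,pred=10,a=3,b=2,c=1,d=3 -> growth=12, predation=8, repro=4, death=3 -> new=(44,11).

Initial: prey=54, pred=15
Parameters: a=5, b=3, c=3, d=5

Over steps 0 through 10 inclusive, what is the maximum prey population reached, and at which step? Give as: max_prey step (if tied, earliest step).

Step 1: prey: 54+27-24=57; pred: 15+24-7=32
Step 2: prey: 57+28-54=31; pred: 32+54-16=70
Step 3: prey: 31+15-65=0; pred: 70+65-35=100
Step 4: prey: 0+0-0=0; pred: 100+0-50=50
Step 5: prey: 0+0-0=0; pred: 50+0-25=25
Step 6: prey: 0+0-0=0; pred: 25+0-12=13
Step 7: prey: 0+0-0=0; pred: 13+0-6=7
Step 8: prey: 0+0-0=0; pred: 7+0-3=4
Step 9: prey: 0+0-0=0; pred: 4+0-2=2
Step 10: prey: 0+0-0=0; pred: 2+0-1=1
Max prey = 57 at step 1

Answer: 57 1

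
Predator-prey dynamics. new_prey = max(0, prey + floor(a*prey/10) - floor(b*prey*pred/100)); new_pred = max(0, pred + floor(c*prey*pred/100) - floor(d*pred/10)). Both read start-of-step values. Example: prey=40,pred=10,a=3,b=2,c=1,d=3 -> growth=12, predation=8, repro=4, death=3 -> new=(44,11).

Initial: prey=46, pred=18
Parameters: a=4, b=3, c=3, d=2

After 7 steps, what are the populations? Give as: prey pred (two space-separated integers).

Step 1: prey: 46+18-24=40; pred: 18+24-3=39
Step 2: prey: 40+16-46=10; pred: 39+46-7=78
Step 3: prey: 10+4-23=0; pred: 78+23-15=86
Step 4: prey: 0+0-0=0; pred: 86+0-17=69
Step 5: prey: 0+0-0=0; pred: 69+0-13=56
Step 6: prey: 0+0-0=0; pred: 56+0-11=45
Step 7: prey: 0+0-0=0; pred: 45+0-9=36

Answer: 0 36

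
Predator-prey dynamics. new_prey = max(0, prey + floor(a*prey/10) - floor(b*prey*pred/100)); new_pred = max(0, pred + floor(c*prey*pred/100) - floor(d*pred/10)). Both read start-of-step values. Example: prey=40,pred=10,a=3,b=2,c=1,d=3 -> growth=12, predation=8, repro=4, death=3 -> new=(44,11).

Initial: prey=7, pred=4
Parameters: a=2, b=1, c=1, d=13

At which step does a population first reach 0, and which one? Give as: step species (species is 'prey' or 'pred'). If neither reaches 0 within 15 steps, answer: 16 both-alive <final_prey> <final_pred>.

Answer: 1 pred

Derivation:
Step 1: prey: 7+1-0=8; pred: 4+0-5=0
First extinction: pred at step 1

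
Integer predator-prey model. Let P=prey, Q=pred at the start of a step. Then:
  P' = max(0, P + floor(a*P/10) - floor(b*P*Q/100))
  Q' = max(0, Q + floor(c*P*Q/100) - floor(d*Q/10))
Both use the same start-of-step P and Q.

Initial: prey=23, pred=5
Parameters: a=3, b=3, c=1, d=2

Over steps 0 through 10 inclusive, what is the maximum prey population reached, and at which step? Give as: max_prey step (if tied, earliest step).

Answer: 57 8

Derivation:
Step 1: prey: 23+6-3=26; pred: 5+1-1=5
Step 2: prey: 26+7-3=30; pred: 5+1-1=5
Step 3: prey: 30+9-4=35; pred: 5+1-1=5
Step 4: prey: 35+10-5=40; pred: 5+1-1=5
Step 5: prey: 40+12-6=46; pred: 5+2-1=6
Step 6: prey: 46+13-8=51; pred: 6+2-1=7
Step 7: prey: 51+15-10=56; pred: 7+3-1=9
Step 8: prey: 56+16-15=57; pred: 9+5-1=13
Step 9: prey: 57+17-22=52; pred: 13+7-2=18
Step 10: prey: 52+15-28=39; pred: 18+9-3=24
Max prey = 57 at step 8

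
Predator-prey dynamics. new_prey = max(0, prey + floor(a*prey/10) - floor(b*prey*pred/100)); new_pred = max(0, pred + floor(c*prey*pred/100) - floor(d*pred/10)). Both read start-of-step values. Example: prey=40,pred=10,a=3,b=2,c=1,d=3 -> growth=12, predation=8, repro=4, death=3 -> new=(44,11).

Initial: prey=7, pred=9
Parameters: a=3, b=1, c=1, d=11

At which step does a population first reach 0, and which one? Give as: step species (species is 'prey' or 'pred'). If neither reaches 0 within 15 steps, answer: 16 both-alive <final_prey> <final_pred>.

Answer: 1 pred

Derivation:
Step 1: prey: 7+2-0=9; pred: 9+0-9=0
First extinction: pred at step 1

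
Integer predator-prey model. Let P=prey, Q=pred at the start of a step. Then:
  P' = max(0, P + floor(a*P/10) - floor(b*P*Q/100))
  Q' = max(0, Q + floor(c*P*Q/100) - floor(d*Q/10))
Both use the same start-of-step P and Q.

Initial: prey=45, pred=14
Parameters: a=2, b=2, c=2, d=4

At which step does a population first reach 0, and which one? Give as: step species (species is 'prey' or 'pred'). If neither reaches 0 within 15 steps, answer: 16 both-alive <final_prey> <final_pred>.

Step 1: prey: 45+9-12=42; pred: 14+12-5=21
Step 2: prey: 42+8-17=33; pred: 21+17-8=30
Step 3: prey: 33+6-19=20; pred: 30+19-12=37
Step 4: prey: 20+4-14=10; pred: 37+14-14=37
Step 5: prey: 10+2-7=5; pred: 37+7-14=30
Step 6: prey: 5+1-3=3; pred: 30+3-12=21
Step 7: prey: 3+0-1=2; pred: 21+1-8=14
Step 8: prey: 2+0-0=2; pred: 14+0-5=9
Step 9: prey: 2+0-0=2; pred: 9+0-3=6
Step 10: prey: 2+0-0=2; pred: 6+0-2=4
Step 11: prey: 2+0-0=2; pred: 4+0-1=3
Step 12: prey: 2+0-0=2; pred: 3+0-1=2
Step 13: prey: 2+0-0=2; pred: 2+0-0=2
Steps 14-15: state stable at prey=2, pred=2 (no change)
No extinction within 15 steps

Answer: 16 both-alive 2 2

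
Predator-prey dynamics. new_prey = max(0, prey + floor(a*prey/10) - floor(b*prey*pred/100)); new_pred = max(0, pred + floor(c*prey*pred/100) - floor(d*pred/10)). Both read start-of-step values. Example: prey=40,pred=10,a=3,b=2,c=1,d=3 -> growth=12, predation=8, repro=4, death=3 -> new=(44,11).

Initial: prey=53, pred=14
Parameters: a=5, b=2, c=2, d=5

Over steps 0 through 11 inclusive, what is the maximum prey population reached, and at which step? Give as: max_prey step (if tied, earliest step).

Step 1: prey: 53+26-14=65; pred: 14+14-7=21
Step 2: prey: 65+32-27=70; pred: 21+27-10=38
Step 3: prey: 70+35-53=52; pred: 38+53-19=72
Step 4: prey: 52+26-74=4; pred: 72+74-36=110
Step 5: prey: 4+2-8=0; pred: 110+8-55=63
Step 6: prey: 0+0-0=0; pred: 63+0-31=32
Step 7: prey: 0+0-0=0; pred: 32+0-16=16
Step 8: prey: 0+0-0=0; pred: 16+0-8=8
Step 9: prey: 0+0-0=0; pred: 8+0-4=4
Step 10: prey: 0+0-0=0; pred: 4+0-2=2
Step 11: prey: 0+0-0=0; pred: 2+0-1=1
Max prey = 70 at step 2

Answer: 70 2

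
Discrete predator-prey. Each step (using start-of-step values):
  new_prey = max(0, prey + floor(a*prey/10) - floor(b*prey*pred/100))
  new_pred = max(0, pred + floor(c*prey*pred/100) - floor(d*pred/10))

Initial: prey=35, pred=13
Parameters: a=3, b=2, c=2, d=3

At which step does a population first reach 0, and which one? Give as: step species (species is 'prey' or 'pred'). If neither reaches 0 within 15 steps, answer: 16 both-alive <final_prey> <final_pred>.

Step 1: prey: 35+10-9=36; pred: 13+9-3=19
Step 2: prey: 36+10-13=33; pred: 19+13-5=27
Step 3: prey: 33+9-17=25; pred: 27+17-8=36
Step 4: prey: 25+7-18=14; pred: 36+18-10=44
Step 5: prey: 14+4-12=6; pred: 44+12-13=43
Step 6: prey: 6+1-5=2; pred: 43+5-12=36
Step 7: prey: 2+0-1=1; pred: 36+1-10=27
Step 8: prey: 1+0-0=1; pred: 27+0-8=19
Step 9: prey: 1+0-0=1; pred: 19+0-5=14
Step 10: prey: 1+0-0=1; pred: 14+0-4=10
Step 11: prey: 1+0-0=1; pred: 10+0-3=7
Step 12: prey: 1+0-0=1; pred: 7+0-2=5
Step 13: prey: 1+0-0=1; pred: 5+0-1=4
Step 14: prey: 1+0-0=1; pred: 4+0-1=3
Step 15: prey: 1+0-0=1; pred: 3+0-0=3
No extinction within 15 steps

Answer: 16 both-alive 1 3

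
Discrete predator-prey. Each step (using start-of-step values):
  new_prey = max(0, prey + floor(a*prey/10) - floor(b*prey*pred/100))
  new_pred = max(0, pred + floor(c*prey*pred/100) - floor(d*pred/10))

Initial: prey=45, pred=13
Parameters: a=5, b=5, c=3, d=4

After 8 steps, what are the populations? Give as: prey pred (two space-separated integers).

Answer: 0 4

Derivation:
Step 1: prey: 45+22-29=38; pred: 13+17-5=25
Step 2: prey: 38+19-47=10; pred: 25+28-10=43
Step 3: prey: 10+5-21=0; pred: 43+12-17=38
Step 4: prey: 0+0-0=0; pred: 38+0-15=23
Step 5: prey: 0+0-0=0; pred: 23+0-9=14
Step 6: prey: 0+0-0=0; pred: 14+0-5=9
Step 7: prey: 0+0-0=0; pred: 9+0-3=6
Step 8: prey: 0+0-0=0; pred: 6+0-2=4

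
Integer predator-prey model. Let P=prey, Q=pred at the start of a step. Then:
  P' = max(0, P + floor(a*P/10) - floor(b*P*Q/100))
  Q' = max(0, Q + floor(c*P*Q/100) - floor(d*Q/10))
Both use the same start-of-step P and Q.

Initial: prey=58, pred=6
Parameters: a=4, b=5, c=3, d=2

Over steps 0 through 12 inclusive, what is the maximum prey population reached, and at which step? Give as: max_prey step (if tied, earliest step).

Answer: 64 1

Derivation:
Step 1: prey: 58+23-17=64; pred: 6+10-1=15
Step 2: prey: 64+25-48=41; pred: 15+28-3=40
Step 3: prey: 41+16-82=0; pred: 40+49-8=81
Step 4: prey: 0+0-0=0; pred: 81+0-16=65
Step 5: prey: 0+0-0=0; pred: 65+0-13=52
Step 6: prey: 0+0-0=0; pred: 52+0-10=42
Step 7: prey: 0+0-0=0; pred: 42+0-8=34
Step 8: prey: 0+0-0=0; pred: 34+0-6=28
Step 9: prey: 0+0-0=0; pred: 28+0-5=23
Step 10: prey: 0+0-0=0; pred: 23+0-4=19
Step 11: prey: 0+0-0=0; pred: 19+0-3=16
Step 12: prey: 0+0-0=0; pred: 16+0-3=13
Max prey = 64 at step 1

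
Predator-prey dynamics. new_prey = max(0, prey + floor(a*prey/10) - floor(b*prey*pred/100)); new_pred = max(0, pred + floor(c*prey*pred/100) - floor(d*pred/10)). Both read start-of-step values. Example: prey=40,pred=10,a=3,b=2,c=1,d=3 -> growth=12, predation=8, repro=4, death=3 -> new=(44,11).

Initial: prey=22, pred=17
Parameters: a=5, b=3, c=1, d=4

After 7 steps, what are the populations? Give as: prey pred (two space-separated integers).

Step 1: prey: 22+11-11=22; pred: 17+3-6=14
Step 2: prey: 22+11-9=24; pred: 14+3-5=12
Step 3: prey: 24+12-8=28; pred: 12+2-4=10
Step 4: prey: 28+14-8=34; pred: 10+2-4=8
Step 5: prey: 34+17-8=43; pred: 8+2-3=7
Step 6: prey: 43+21-9=55; pred: 7+3-2=8
Step 7: prey: 55+27-13=69; pred: 8+4-3=9

Answer: 69 9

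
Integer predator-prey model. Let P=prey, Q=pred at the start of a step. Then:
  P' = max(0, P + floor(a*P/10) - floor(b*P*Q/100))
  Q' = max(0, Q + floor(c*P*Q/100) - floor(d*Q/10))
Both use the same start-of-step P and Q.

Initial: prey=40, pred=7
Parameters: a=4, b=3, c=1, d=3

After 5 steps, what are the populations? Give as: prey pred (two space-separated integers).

Step 1: prey: 40+16-8=48; pred: 7+2-2=7
Step 2: prey: 48+19-10=57; pred: 7+3-2=8
Step 3: prey: 57+22-13=66; pred: 8+4-2=10
Step 4: prey: 66+26-19=73; pred: 10+6-3=13
Step 5: prey: 73+29-28=74; pred: 13+9-3=19

Answer: 74 19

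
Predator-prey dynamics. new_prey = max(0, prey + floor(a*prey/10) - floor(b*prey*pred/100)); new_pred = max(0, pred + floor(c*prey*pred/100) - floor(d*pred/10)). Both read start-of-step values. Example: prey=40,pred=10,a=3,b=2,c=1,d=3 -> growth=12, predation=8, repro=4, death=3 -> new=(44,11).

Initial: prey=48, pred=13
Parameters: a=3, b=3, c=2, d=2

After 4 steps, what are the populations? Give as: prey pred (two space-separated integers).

Step 1: prey: 48+14-18=44; pred: 13+12-2=23
Step 2: prey: 44+13-30=27; pred: 23+20-4=39
Step 3: prey: 27+8-31=4; pred: 39+21-7=53
Step 4: prey: 4+1-6=0; pred: 53+4-10=47

Answer: 0 47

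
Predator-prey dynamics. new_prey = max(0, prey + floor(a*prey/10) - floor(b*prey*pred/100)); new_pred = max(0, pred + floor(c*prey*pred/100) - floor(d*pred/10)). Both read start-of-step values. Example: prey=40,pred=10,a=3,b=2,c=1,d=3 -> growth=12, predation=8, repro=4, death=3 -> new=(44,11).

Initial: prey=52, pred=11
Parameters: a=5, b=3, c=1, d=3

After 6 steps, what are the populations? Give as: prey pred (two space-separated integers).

Step 1: prey: 52+26-17=61; pred: 11+5-3=13
Step 2: prey: 61+30-23=68; pred: 13+7-3=17
Step 3: prey: 68+34-34=68; pred: 17+11-5=23
Step 4: prey: 68+34-46=56; pred: 23+15-6=32
Step 5: prey: 56+28-53=31; pred: 32+17-9=40
Step 6: prey: 31+15-37=9; pred: 40+12-12=40

Answer: 9 40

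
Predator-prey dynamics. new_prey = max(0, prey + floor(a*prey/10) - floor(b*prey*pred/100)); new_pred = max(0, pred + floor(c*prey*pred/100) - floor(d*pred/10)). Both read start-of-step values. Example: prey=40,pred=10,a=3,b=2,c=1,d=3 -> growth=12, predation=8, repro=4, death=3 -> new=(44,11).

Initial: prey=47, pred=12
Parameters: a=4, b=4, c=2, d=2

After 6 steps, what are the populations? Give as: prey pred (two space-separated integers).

Answer: 0 24

Derivation:
Step 1: prey: 47+18-22=43; pred: 12+11-2=21
Step 2: prey: 43+17-36=24; pred: 21+18-4=35
Step 3: prey: 24+9-33=0; pred: 35+16-7=44
Step 4: prey: 0+0-0=0; pred: 44+0-8=36
Step 5: prey: 0+0-0=0; pred: 36+0-7=29
Step 6: prey: 0+0-0=0; pred: 29+0-5=24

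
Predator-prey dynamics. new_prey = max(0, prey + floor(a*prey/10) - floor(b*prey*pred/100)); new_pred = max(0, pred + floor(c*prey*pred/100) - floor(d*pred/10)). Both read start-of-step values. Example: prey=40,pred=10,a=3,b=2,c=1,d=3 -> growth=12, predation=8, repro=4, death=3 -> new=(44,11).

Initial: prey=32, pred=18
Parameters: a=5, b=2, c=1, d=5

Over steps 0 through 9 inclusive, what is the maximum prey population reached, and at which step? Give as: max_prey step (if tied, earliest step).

Answer: 127 7

Derivation:
Step 1: prey: 32+16-11=37; pred: 18+5-9=14
Step 2: prey: 37+18-10=45; pred: 14+5-7=12
Step 3: prey: 45+22-10=57; pred: 12+5-6=11
Step 4: prey: 57+28-12=73; pred: 11+6-5=12
Step 5: prey: 73+36-17=92; pred: 12+8-6=14
Step 6: prey: 92+46-25=113; pred: 14+12-7=19
Step 7: prey: 113+56-42=127; pred: 19+21-9=31
Step 8: prey: 127+63-78=112; pred: 31+39-15=55
Step 9: prey: 112+56-123=45; pred: 55+61-27=89
Max prey = 127 at step 7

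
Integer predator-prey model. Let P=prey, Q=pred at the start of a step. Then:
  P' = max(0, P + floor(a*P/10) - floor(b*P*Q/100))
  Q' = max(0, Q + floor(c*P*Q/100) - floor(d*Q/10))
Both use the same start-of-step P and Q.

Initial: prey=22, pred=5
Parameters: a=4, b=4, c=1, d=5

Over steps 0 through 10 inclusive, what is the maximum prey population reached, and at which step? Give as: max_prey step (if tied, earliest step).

Step 1: prey: 22+8-4=26; pred: 5+1-2=4
Step 2: prey: 26+10-4=32; pred: 4+1-2=3
Step 3: prey: 32+12-3=41; pred: 3+0-1=2
Step 4: prey: 41+16-3=54; pred: 2+0-1=1
Step 5: prey: 54+21-2=73; pred: 1+0-0=1
Step 6: prey: 73+29-2=100; pred: 1+0-0=1
Step 7: prey: 100+40-4=136; pred: 1+1-0=2
Step 8: prey: 136+54-10=180; pred: 2+2-1=3
Step 9: prey: 180+72-21=231; pred: 3+5-1=7
Step 10: prey: 231+92-64=259; pred: 7+16-3=20
Max prey = 259 at step 10

Answer: 259 10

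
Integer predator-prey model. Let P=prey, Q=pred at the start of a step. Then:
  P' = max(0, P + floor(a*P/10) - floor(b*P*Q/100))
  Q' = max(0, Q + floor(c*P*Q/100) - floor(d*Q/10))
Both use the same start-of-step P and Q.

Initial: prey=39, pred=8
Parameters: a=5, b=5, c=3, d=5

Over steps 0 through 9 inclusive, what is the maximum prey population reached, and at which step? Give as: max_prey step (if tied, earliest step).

Step 1: prey: 39+19-15=43; pred: 8+9-4=13
Step 2: prey: 43+21-27=37; pred: 13+16-6=23
Step 3: prey: 37+18-42=13; pred: 23+25-11=37
Step 4: prey: 13+6-24=0; pred: 37+14-18=33
Step 5: prey: 0+0-0=0; pred: 33+0-16=17
Step 6: prey: 0+0-0=0; pred: 17+0-8=9
Step 7: prey: 0+0-0=0; pred: 9+0-4=5
Step 8: prey: 0+0-0=0; pred: 5+0-2=3
Step 9: prey: 0+0-0=0; pred: 3+0-1=2
Max prey = 43 at step 1

Answer: 43 1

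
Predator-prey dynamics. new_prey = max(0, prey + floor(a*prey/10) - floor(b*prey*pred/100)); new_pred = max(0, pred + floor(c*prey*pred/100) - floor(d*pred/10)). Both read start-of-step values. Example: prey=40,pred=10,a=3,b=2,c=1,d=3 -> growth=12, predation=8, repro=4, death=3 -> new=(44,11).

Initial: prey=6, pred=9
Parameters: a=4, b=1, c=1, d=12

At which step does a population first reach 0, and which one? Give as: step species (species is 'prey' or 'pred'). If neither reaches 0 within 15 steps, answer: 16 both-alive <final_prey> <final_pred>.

Step 1: prey: 6+2-0=8; pred: 9+0-10=0
First extinction: pred at step 1

Answer: 1 pred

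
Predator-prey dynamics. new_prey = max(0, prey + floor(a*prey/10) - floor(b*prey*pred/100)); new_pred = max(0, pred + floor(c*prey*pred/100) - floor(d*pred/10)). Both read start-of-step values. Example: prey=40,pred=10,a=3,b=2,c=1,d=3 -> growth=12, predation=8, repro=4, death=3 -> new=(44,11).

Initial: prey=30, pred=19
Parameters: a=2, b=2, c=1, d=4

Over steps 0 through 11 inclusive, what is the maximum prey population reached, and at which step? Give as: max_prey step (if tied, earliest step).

Answer: 35 11

Derivation:
Step 1: prey: 30+6-11=25; pred: 19+5-7=17
Step 2: prey: 25+5-8=22; pred: 17+4-6=15
Step 3: prey: 22+4-6=20; pred: 15+3-6=12
Step 4: prey: 20+4-4=20; pred: 12+2-4=10
Step 5: prey: 20+4-4=20; pred: 10+2-4=8
Step 6: prey: 20+4-3=21; pred: 8+1-3=6
Step 7: prey: 21+4-2=23; pred: 6+1-2=5
Step 8: prey: 23+4-2=25; pred: 5+1-2=4
Step 9: prey: 25+5-2=28; pred: 4+1-1=4
Step 10: prey: 28+5-2=31; pred: 4+1-1=4
Step 11: prey: 31+6-2=35; pred: 4+1-1=4
Max prey = 35 at step 11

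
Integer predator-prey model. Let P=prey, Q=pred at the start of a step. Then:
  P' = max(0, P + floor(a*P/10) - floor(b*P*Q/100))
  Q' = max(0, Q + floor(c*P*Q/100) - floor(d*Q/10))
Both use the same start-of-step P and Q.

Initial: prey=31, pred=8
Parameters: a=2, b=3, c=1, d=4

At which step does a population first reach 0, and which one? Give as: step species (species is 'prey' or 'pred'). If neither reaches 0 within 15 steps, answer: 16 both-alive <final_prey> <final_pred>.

Step 1: prey: 31+6-7=30; pred: 8+2-3=7
Step 2: prey: 30+6-6=30; pred: 7+2-2=7
Steps 3-15: state stable at prey=30, pred=7 (no change)
No extinction within 15 steps

Answer: 16 both-alive 30 7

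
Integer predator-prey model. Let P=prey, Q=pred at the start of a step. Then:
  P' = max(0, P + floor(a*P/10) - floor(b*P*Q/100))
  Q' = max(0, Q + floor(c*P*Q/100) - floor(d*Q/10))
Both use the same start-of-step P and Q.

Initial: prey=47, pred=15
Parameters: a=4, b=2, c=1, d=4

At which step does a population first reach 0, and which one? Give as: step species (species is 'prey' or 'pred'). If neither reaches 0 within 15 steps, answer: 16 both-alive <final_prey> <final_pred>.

Step 1: prey: 47+18-14=51; pred: 15+7-6=16
Step 2: prey: 51+20-16=55; pred: 16+8-6=18
Step 3: prey: 55+22-19=58; pred: 18+9-7=20
Step 4: prey: 58+23-23=58; pred: 20+11-8=23
Step 5: prey: 58+23-26=55; pred: 23+13-9=27
Step 6: prey: 55+22-29=48; pred: 27+14-10=31
Step 7: prey: 48+19-29=38; pred: 31+14-12=33
Step 8: prey: 38+15-25=28; pred: 33+12-13=32
Step 9: prey: 28+11-17=22; pred: 32+8-12=28
Step 10: prey: 22+8-12=18; pred: 28+6-11=23
Step 11: prey: 18+7-8=17; pred: 23+4-9=18
Step 12: prey: 17+6-6=17; pred: 18+3-7=14
Step 13: prey: 17+6-4=19; pred: 14+2-5=11
Step 14: prey: 19+7-4=22; pred: 11+2-4=9
Step 15: prey: 22+8-3=27; pred: 9+1-3=7
No extinction within 15 steps

Answer: 16 both-alive 27 7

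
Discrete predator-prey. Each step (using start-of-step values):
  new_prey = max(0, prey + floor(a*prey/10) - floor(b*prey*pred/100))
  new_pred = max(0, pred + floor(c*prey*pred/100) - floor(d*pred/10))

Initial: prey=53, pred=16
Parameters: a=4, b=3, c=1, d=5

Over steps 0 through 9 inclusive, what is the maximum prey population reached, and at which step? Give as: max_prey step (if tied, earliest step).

Step 1: prey: 53+21-25=49; pred: 16+8-8=16
Step 2: prey: 49+19-23=45; pred: 16+7-8=15
Step 3: prey: 45+18-20=43; pred: 15+6-7=14
Step 4: prey: 43+17-18=42; pred: 14+6-7=13
Step 5: prey: 42+16-16=42; pred: 13+5-6=12
Step 6: prey: 42+16-15=43; pred: 12+5-6=11
Step 7: prey: 43+17-14=46; pred: 11+4-5=10
Step 8: prey: 46+18-13=51; pred: 10+4-5=9
Step 9: prey: 51+20-13=58; pred: 9+4-4=9
Max prey = 58 at step 9

Answer: 58 9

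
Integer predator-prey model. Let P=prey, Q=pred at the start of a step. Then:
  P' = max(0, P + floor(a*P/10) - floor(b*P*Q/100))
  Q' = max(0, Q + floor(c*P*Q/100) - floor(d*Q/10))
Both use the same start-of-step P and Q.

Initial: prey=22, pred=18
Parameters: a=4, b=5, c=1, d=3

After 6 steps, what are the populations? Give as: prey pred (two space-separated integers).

Answer: 7 4

Derivation:
Step 1: prey: 22+8-19=11; pred: 18+3-5=16
Step 2: prey: 11+4-8=7; pred: 16+1-4=13
Step 3: prey: 7+2-4=5; pred: 13+0-3=10
Step 4: prey: 5+2-2=5; pred: 10+0-3=7
Step 5: prey: 5+2-1=6; pred: 7+0-2=5
Step 6: prey: 6+2-1=7; pred: 5+0-1=4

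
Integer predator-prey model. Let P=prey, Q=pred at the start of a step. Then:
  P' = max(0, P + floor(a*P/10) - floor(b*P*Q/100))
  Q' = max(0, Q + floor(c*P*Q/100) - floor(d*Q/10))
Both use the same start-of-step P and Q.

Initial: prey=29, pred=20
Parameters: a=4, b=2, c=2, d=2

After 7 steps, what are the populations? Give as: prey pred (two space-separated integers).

Answer: 0 35

Derivation:
Step 1: prey: 29+11-11=29; pred: 20+11-4=27
Step 2: prey: 29+11-15=25; pred: 27+15-5=37
Step 3: prey: 25+10-18=17; pred: 37+18-7=48
Step 4: prey: 17+6-16=7; pred: 48+16-9=55
Step 5: prey: 7+2-7=2; pred: 55+7-11=51
Step 6: prey: 2+0-2=0; pred: 51+2-10=43
Step 7: prey: 0+0-0=0; pred: 43+0-8=35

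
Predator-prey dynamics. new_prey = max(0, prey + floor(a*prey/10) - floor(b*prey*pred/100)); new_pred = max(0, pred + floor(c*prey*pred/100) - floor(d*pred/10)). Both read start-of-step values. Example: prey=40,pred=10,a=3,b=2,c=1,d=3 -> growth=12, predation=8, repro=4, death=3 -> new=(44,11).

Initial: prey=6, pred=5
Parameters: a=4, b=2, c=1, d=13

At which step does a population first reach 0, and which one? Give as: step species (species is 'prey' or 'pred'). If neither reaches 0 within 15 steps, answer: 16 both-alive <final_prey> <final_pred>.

Answer: 1 pred

Derivation:
Step 1: prey: 6+2-0=8; pred: 5+0-6=0
First extinction: pred at step 1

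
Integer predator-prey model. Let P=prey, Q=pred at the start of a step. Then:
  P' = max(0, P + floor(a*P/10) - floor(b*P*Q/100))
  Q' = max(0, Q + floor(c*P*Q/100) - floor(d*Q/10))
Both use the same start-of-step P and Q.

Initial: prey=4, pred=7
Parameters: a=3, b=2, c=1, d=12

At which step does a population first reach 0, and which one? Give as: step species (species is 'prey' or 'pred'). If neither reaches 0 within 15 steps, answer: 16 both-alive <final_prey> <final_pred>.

Step 1: prey: 4+1-0=5; pred: 7+0-8=0
First extinction: pred at step 1

Answer: 1 pred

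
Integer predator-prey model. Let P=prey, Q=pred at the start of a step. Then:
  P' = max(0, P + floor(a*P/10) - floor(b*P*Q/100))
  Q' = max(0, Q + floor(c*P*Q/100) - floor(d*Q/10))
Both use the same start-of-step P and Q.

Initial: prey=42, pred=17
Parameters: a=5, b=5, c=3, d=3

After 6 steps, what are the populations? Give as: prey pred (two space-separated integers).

Step 1: prey: 42+21-35=28; pred: 17+21-5=33
Step 2: prey: 28+14-46=0; pred: 33+27-9=51
Step 3: prey: 0+0-0=0; pred: 51+0-15=36
Step 4: prey: 0+0-0=0; pred: 36+0-10=26
Step 5: prey: 0+0-0=0; pred: 26+0-7=19
Step 6: prey: 0+0-0=0; pred: 19+0-5=14

Answer: 0 14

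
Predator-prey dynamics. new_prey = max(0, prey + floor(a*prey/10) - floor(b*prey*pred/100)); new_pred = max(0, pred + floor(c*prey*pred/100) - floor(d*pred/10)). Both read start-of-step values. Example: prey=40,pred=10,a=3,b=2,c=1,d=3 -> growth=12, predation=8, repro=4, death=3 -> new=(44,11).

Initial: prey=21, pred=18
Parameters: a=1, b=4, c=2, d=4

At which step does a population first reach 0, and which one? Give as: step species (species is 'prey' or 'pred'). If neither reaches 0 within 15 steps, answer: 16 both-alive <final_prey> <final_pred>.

Answer: 16 both-alive 2 2

Derivation:
Step 1: prey: 21+2-15=8; pred: 18+7-7=18
Step 2: prey: 8+0-5=3; pred: 18+2-7=13
Step 3: prey: 3+0-1=2; pred: 13+0-5=8
Step 4: prey: 2+0-0=2; pred: 8+0-3=5
Step 5: prey: 2+0-0=2; pred: 5+0-2=3
Step 6: prey: 2+0-0=2; pred: 3+0-1=2
Step 7: prey: 2+0-0=2; pred: 2+0-0=2
Steps 8-15: state stable at prey=2, pred=2 (no change)
No extinction within 15 steps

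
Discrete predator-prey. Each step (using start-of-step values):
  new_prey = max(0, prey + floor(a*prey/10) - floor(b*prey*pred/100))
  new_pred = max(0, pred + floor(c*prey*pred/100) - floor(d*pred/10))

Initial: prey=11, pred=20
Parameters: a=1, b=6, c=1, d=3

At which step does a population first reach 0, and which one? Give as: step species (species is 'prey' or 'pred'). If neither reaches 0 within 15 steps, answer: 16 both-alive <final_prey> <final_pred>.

Step 1: prey: 11+1-13=0; pred: 20+2-6=16
First extinction: prey at step 1

Answer: 1 prey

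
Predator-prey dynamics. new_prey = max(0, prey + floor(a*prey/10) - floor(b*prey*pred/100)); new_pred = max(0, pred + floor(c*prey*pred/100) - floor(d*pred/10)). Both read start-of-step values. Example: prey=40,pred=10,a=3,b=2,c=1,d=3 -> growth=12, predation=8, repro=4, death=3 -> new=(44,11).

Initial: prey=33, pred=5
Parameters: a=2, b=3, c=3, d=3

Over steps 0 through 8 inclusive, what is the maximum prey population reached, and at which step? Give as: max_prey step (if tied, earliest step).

Step 1: prey: 33+6-4=35; pred: 5+4-1=8
Step 2: prey: 35+7-8=34; pred: 8+8-2=14
Step 3: prey: 34+6-14=26; pred: 14+14-4=24
Step 4: prey: 26+5-18=13; pred: 24+18-7=35
Step 5: prey: 13+2-13=2; pred: 35+13-10=38
Step 6: prey: 2+0-2=0; pred: 38+2-11=29
Step 7: prey: 0+0-0=0; pred: 29+0-8=21
Step 8: prey: 0+0-0=0; pred: 21+0-6=15
Max prey = 35 at step 1

Answer: 35 1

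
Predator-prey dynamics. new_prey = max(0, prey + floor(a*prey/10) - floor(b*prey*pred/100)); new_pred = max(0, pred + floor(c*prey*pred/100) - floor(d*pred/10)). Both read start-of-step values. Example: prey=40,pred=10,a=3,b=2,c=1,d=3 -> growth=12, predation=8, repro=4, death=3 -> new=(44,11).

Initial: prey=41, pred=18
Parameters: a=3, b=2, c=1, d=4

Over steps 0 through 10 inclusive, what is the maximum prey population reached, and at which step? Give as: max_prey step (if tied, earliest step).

Answer: 42 10

Derivation:
Step 1: prey: 41+12-14=39; pred: 18+7-7=18
Step 2: prey: 39+11-14=36; pred: 18+7-7=18
Step 3: prey: 36+10-12=34; pred: 18+6-7=17
Step 4: prey: 34+10-11=33; pred: 17+5-6=16
Step 5: prey: 33+9-10=32; pred: 16+5-6=15
Step 6: prey: 32+9-9=32; pred: 15+4-6=13
Step 7: prey: 32+9-8=33; pred: 13+4-5=12
Step 8: prey: 33+9-7=35; pred: 12+3-4=11
Step 9: prey: 35+10-7=38; pred: 11+3-4=10
Step 10: prey: 38+11-7=42; pred: 10+3-4=9
Max prey = 42 at step 10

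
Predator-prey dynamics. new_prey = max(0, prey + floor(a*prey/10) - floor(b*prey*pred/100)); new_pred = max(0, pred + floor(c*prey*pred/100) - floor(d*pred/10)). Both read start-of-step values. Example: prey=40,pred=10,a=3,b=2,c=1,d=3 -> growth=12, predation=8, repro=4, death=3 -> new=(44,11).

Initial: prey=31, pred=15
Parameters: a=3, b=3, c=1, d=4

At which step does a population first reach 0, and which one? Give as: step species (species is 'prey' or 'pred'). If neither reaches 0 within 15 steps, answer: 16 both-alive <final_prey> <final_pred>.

Step 1: prey: 31+9-13=27; pred: 15+4-6=13
Step 2: prey: 27+8-10=25; pred: 13+3-5=11
Step 3: prey: 25+7-8=24; pred: 11+2-4=9
Step 4: prey: 24+7-6=25; pred: 9+2-3=8
Step 5: prey: 25+7-6=26; pred: 8+2-3=7
Step 6: prey: 26+7-5=28; pred: 7+1-2=6
Step 7: prey: 28+8-5=31; pred: 6+1-2=5
Step 8: prey: 31+9-4=36; pred: 5+1-2=4
Step 9: prey: 36+10-4=42; pred: 4+1-1=4
Step 10: prey: 42+12-5=49; pred: 4+1-1=4
Step 11: prey: 49+14-5=58; pred: 4+1-1=4
Step 12: prey: 58+17-6=69; pred: 4+2-1=5
Step 13: prey: 69+20-10=79; pred: 5+3-2=6
Step 14: prey: 79+23-14=88; pred: 6+4-2=8
Step 15: prey: 88+26-21=93; pred: 8+7-3=12
No extinction within 15 steps

Answer: 16 both-alive 93 12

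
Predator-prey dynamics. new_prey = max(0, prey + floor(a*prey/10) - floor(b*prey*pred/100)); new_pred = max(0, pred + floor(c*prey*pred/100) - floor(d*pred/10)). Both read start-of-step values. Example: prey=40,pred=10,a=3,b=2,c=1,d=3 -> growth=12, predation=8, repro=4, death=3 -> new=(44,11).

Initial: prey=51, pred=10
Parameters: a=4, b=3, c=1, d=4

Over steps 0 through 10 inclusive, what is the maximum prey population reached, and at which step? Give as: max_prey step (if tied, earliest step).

Step 1: prey: 51+20-15=56; pred: 10+5-4=11
Step 2: prey: 56+22-18=60; pred: 11+6-4=13
Step 3: prey: 60+24-23=61; pred: 13+7-5=15
Step 4: prey: 61+24-27=58; pred: 15+9-6=18
Step 5: prey: 58+23-31=50; pred: 18+10-7=21
Step 6: prey: 50+20-31=39; pred: 21+10-8=23
Step 7: prey: 39+15-26=28; pred: 23+8-9=22
Step 8: prey: 28+11-18=21; pred: 22+6-8=20
Step 9: prey: 21+8-12=17; pred: 20+4-8=16
Step 10: prey: 17+6-8=15; pred: 16+2-6=12
Max prey = 61 at step 3

Answer: 61 3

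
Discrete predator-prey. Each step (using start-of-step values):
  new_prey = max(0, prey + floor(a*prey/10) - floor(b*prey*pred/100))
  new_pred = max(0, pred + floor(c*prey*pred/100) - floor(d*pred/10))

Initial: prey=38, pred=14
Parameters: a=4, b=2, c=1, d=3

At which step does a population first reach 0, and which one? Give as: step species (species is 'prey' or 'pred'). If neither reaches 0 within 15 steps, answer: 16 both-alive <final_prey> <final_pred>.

Answer: 16 both-alive 14 9

Derivation:
Step 1: prey: 38+15-10=43; pred: 14+5-4=15
Step 2: prey: 43+17-12=48; pred: 15+6-4=17
Step 3: prey: 48+19-16=51; pred: 17+8-5=20
Step 4: prey: 51+20-20=51; pred: 20+10-6=24
Step 5: prey: 51+20-24=47; pred: 24+12-7=29
Step 6: prey: 47+18-27=38; pred: 29+13-8=34
Step 7: prey: 38+15-25=28; pred: 34+12-10=36
Step 8: prey: 28+11-20=19; pred: 36+10-10=36
Step 9: prey: 19+7-13=13; pred: 36+6-10=32
Step 10: prey: 13+5-8=10; pred: 32+4-9=27
Step 11: prey: 10+4-5=9; pred: 27+2-8=21
Step 12: prey: 9+3-3=9; pred: 21+1-6=16
Step 13: prey: 9+3-2=10; pred: 16+1-4=13
Step 14: prey: 10+4-2=12; pred: 13+1-3=11
Step 15: prey: 12+4-2=14; pred: 11+1-3=9
No extinction within 15 steps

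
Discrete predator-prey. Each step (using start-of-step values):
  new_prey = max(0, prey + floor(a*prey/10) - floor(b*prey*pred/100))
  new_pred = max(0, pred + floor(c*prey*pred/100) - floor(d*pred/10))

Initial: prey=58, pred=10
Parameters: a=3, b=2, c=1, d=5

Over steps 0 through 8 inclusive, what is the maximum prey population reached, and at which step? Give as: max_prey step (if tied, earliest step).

Answer: 80 4

Derivation:
Step 1: prey: 58+17-11=64; pred: 10+5-5=10
Step 2: prey: 64+19-12=71; pred: 10+6-5=11
Step 3: prey: 71+21-15=77; pred: 11+7-5=13
Step 4: prey: 77+23-20=80; pred: 13+10-6=17
Step 5: prey: 80+24-27=77; pred: 17+13-8=22
Step 6: prey: 77+23-33=67; pred: 22+16-11=27
Step 7: prey: 67+20-36=51; pred: 27+18-13=32
Step 8: prey: 51+15-32=34; pred: 32+16-16=32
Max prey = 80 at step 4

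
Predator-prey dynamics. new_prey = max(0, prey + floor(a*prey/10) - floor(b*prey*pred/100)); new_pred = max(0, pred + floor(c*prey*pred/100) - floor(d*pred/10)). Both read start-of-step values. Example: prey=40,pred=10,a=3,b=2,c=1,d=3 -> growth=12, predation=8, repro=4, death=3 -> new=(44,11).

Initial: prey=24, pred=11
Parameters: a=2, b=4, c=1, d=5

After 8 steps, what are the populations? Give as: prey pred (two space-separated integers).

Answer: 32 1

Derivation:
Step 1: prey: 24+4-10=18; pred: 11+2-5=8
Step 2: prey: 18+3-5=16; pred: 8+1-4=5
Step 3: prey: 16+3-3=16; pred: 5+0-2=3
Step 4: prey: 16+3-1=18; pred: 3+0-1=2
Step 5: prey: 18+3-1=20; pred: 2+0-1=1
Step 6: prey: 20+4-0=24; pred: 1+0-0=1
Step 7: prey: 24+4-0=28; pred: 1+0-0=1
Step 8: prey: 28+5-1=32; pred: 1+0-0=1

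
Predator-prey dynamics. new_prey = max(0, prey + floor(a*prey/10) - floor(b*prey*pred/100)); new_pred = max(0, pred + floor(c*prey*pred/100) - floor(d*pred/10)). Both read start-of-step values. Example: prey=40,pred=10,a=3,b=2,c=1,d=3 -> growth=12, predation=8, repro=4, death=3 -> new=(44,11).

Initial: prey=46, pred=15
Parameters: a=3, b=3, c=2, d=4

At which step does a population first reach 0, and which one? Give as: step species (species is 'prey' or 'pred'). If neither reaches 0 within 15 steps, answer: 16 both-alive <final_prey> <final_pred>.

Step 1: prey: 46+13-20=39; pred: 15+13-6=22
Step 2: prey: 39+11-25=25; pred: 22+17-8=31
Step 3: prey: 25+7-23=9; pred: 31+15-12=34
Step 4: prey: 9+2-9=2; pred: 34+6-13=27
Step 5: prey: 2+0-1=1; pred: 27+1-10=18
Step 6: prey: 1+0-0=1; pred: 18+0-7=11
Step 7: prey: 1+0-0=1; pred: 11+0-4=7
Step 8: prey: 1+0-0=1; pred: 7+0-2=5
Step 9: prey: 1+0-0=1; pred: 5+0-2=3
Step 10: prey: 1+0-0=1; pred: 3+0-1=2
Step 11: prey: 1+0-0=1; pred: 2+0-0=2
Steps 12-15: state stable at prey=1, pred=2 (no change)
No extinction within 15 steps

Answer: 16 both-alive 1 2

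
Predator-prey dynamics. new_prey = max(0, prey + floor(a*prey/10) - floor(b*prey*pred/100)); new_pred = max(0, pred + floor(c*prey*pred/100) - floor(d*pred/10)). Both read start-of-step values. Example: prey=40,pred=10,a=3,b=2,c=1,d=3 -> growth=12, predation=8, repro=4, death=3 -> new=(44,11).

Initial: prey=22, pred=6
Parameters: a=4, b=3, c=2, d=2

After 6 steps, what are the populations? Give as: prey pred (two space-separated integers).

Answer: 14 41

Derivation:
Step 1: prey: 22+8-3=27; pred: 6+2-1=7
Step 2: prey: 27+10-5=32; pred: 7+3-1=9
Step 3: prey: 32+12-8=36; pred: 9+5-1=13
Step 4: prey: 36+14-14=36; pred: 13+9-2=20
Step 5: prey: 36+14-21=29; pred: 20+14-4=30
Step 6: prey: 29+11-26=14; pred: 30+17-6=41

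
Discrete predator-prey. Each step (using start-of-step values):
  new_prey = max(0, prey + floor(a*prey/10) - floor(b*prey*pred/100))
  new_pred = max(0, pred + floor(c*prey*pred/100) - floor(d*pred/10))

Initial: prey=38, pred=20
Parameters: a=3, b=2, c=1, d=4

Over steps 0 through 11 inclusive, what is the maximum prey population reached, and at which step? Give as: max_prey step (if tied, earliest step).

Answer: 51 11

Derivation:
Step 1: prey: 38+11-15=34; pred: 20+7-8=19
Step 2: prey: 34+10-12=32; pred: 19+6-7=18
Step 3: prey: 32+9-11=30; pred: 18+5-7=16
Step 4: prey: 30+9-9=30; pred: 16+4-6=14
Step 5: prey: 30+9-8=31; pred: 14+4-5=13
Step 6: prey: 31+9-8=32; pred: 13+4-5=12
Step 7: prey: 32+9-7=34; pred: 12+3-4=11
Step 8: prey: 34+10-7=37; pred: 11+3-4=10
Step 9: prey: 37+11-7=41; pred: 10+3-4=9
Step 10: prey: 41+12-7=46; pred: 9+3-3=9
Step 11: prey: 46+13-8=51; pred: 9+4-3=10
Max prey = 51 at step 11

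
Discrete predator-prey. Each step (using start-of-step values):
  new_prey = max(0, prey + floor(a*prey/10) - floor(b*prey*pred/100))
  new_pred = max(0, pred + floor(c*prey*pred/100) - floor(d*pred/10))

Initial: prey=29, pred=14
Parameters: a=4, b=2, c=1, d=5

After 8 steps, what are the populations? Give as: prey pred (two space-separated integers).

Answer: 132 18

Derivation:
Step 1: prey: 29+11-8=32; pred: 14+4-7=11
Step 2: prey: 32+12-7=37; pred: 11+3-5=9
Step 3: prey: 37+14-6=45; pred: 9+3-4=8
Step 4: prey: 45+18-7=56; pred: 8+3-4=7
Step 5: prey: 56+22-7=71; pred: 7+3-3=7
Step 6: prey: 71+28-9=90; pred: 7+4-3=8
Step 7: prey: 90+36-14=112; pred: 8+7-4=11
Step 8: prey: 112+44-24=132; pred: 11+12-5=18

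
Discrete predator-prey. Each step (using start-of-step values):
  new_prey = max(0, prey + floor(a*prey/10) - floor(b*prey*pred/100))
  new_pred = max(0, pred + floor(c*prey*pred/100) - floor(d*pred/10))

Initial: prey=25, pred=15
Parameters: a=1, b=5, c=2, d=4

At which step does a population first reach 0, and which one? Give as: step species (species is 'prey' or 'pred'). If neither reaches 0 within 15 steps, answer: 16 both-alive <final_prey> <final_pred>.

Step 1: prey: 25+2-18=9; pred: 15+7-6=16
Step 2: prey: 9+0-7=2; pred: 16+2-6=12
Step 3: prey: 2+0-1=1; pred: 12+0-4=8
Step 4: prey: 1+0-0=1; pred: 8+0-3=5
Step 5: prey: 1+0-0=1; pred: 5+0-2=3
Step 6: prey: 1+0-0=1; pred: 3+0-1=2
Step 7: prey: 1+0-0=1; pred: 2+0-0=2
Steps 8-15: state stable at prey=1, pred=2 (no change)
No extinction within 15 steps

Answer: 16 both-alive 1 2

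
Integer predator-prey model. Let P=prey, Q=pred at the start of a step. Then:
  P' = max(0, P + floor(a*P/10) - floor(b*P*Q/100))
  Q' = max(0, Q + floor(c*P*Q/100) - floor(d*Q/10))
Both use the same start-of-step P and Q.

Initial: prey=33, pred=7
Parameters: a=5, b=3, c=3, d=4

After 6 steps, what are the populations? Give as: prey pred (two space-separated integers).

Step 1: prey: 33+16-6=43; pred: 7+6-2=11
Step 2: prey: 43+21-14=50; pred: 11+14-4=21
Step 3: prey: 50+25-31=44; pred: 21+31-8=44
Step 4: prey: 44+22-58=8; pred: 44+58-17=85
Step 5: prey: 8+4-20=0; pred: 85+20-34=71
Step 6: prey: 0+0-0=0; pred: 71+0-28=43

Answer: 0 43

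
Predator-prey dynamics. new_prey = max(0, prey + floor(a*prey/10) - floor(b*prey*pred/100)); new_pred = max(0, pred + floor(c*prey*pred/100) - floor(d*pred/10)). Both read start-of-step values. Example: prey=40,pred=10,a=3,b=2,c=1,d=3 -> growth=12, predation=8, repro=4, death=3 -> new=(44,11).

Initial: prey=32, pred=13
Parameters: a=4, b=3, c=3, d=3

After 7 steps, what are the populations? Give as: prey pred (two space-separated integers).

Answer: 0 17

Derivation:
Step 1: prey: 32+12-12=32; pred: 13+12-3=22
Step 2: prey: 32+12-21=23; pred: 22+21-6=37
Step 3: prey: 23+9-25=7; pred: 37+25-11=51
Step 4: prey: 7+2-10=0; pred: 51+10-15=46
Step 5: prey: 0+0-0=0; pred: 46+0-13=33
Step 6: prey: 0+0-0=0; pred: 33+0-9=24
Step 7: prey: 0+0-0=0; pred: 24+0-7=17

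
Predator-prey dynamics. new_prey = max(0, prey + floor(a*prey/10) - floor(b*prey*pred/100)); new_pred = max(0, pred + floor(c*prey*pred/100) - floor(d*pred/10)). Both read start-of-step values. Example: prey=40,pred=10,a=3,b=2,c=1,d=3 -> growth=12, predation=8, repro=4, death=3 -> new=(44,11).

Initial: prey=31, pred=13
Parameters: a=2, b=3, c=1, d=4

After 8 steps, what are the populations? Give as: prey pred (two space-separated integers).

Step 1: prey: 31+6-12=25; pred: 13+4-5=12
Step 2: prey: 25+5-9=21; pred: 12+3-4=11
Step 3: prey: 21+4-6=19; pred: 11+2-4=9
Step 4: prey: 19+3-5=17; pred: 9+1-3=7
Step 5: prey: 17+3-3=17; pred: 7+1-2=6
Step 6: prey: 17+3-3=17; pred: 6+1-2=5
Step 7: prey: 17+3-2=18; pred: 5+0-2=3
Step 8: prey: 18+3-1=20; pred: 3+0-1=2

Answer: 20 2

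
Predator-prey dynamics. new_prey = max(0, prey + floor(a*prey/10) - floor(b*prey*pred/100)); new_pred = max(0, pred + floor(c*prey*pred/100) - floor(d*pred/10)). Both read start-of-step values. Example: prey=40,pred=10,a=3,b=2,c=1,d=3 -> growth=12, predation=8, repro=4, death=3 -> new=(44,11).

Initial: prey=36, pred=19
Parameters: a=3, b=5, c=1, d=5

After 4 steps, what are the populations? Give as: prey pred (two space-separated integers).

Step 1: prey: 36+10-34=12; pred: 19+6-9=16
Step 2: prey: 12+3-9=6; pred: 16+1-8=9
Step 3: prey: 6+1-2=5; pred: 9+0-4=5
Step 4: prey: 5+1-1=5; pred: 5+0-2=3

Answer: 5 3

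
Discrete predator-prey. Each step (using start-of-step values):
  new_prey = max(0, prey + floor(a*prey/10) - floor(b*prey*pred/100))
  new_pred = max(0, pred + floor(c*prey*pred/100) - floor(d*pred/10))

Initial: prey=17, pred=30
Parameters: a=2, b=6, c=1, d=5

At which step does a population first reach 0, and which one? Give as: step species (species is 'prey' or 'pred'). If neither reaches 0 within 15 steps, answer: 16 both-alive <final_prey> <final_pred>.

Answer: 1 prey

Derivation:
Step 1: prey: 17+3-30=0; pred: 30+5-15=20
First extinction: prey at step 1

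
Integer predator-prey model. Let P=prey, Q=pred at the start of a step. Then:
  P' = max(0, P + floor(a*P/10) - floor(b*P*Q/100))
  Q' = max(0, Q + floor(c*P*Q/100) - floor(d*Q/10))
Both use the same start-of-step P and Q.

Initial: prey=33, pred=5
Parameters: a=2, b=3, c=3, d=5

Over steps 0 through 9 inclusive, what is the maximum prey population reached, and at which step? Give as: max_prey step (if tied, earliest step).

Answer: 35 1

Derivation:
Step 1: prey: 33+6-4=35; pred: 5+4-2=7
Step 2: prey: 35+7-7=35; pred: 7+7-3=11
Step 3: prey: 35+7-11=31; pred: 11+11-5=17
Step 4: prey: 31+6-15=22; pred: 17+15-8=24
Step 5: prey: 22+4-15=11; pred: 24+15-12=27
Step 6: prey: 11+2-8=5; pred: 27+8-13=22
Step 7: prey: 5+1-3=3; pred: 22+3-11=14
Step 8: prey: 3+0-1=2; pred: 14+1-7=8
Step 9: prey: 2+0-0=2; pred: 8+0-4=4
Max prey = 35 at step 1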